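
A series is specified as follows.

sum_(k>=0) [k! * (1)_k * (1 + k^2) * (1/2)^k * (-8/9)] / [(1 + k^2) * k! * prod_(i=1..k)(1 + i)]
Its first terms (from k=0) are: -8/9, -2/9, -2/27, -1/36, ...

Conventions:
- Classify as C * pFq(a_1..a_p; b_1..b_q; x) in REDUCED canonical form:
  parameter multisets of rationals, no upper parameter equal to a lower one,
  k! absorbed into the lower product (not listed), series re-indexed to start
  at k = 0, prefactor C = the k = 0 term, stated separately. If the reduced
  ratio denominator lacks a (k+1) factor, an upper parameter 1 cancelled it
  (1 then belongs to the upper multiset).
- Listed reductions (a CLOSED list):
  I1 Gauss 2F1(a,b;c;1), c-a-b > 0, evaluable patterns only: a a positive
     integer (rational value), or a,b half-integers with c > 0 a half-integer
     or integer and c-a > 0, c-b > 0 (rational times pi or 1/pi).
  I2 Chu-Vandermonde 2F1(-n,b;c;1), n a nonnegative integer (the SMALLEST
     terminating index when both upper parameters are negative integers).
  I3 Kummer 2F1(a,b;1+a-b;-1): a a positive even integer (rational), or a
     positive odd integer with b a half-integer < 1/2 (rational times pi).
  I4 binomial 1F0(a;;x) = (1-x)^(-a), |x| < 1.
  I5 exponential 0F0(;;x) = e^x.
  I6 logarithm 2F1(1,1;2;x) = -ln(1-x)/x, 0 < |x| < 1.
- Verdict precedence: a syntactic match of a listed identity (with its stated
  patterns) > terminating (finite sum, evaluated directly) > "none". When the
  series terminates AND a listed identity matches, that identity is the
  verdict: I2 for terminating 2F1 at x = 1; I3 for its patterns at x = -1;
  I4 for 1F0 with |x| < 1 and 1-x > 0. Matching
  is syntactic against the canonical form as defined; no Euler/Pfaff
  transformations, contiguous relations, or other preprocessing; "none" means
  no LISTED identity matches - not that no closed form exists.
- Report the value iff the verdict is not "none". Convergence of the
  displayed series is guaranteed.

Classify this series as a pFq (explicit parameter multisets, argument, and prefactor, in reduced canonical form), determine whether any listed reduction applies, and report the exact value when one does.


At argument 1/2: a 2F1 with upper {1, 1}, lower {2}, scaled by C = -8/9. Verdict: the logarithmic series (I6) applies (the logarithm: parameters (1,1;2), x = 1/2). Value: (16/9) * ln(1/2).

First insight: t_0 = -8/9 here, and the lower running product (C = -8/9) is a rising factorial.
Consecutive-term ratio: r(k) = (1/2) * (k+1) (k+1) / [(k+2) (k+1)] - poly over poly, x = (1/2) from leading terms; C = -8/9 at k = 0.


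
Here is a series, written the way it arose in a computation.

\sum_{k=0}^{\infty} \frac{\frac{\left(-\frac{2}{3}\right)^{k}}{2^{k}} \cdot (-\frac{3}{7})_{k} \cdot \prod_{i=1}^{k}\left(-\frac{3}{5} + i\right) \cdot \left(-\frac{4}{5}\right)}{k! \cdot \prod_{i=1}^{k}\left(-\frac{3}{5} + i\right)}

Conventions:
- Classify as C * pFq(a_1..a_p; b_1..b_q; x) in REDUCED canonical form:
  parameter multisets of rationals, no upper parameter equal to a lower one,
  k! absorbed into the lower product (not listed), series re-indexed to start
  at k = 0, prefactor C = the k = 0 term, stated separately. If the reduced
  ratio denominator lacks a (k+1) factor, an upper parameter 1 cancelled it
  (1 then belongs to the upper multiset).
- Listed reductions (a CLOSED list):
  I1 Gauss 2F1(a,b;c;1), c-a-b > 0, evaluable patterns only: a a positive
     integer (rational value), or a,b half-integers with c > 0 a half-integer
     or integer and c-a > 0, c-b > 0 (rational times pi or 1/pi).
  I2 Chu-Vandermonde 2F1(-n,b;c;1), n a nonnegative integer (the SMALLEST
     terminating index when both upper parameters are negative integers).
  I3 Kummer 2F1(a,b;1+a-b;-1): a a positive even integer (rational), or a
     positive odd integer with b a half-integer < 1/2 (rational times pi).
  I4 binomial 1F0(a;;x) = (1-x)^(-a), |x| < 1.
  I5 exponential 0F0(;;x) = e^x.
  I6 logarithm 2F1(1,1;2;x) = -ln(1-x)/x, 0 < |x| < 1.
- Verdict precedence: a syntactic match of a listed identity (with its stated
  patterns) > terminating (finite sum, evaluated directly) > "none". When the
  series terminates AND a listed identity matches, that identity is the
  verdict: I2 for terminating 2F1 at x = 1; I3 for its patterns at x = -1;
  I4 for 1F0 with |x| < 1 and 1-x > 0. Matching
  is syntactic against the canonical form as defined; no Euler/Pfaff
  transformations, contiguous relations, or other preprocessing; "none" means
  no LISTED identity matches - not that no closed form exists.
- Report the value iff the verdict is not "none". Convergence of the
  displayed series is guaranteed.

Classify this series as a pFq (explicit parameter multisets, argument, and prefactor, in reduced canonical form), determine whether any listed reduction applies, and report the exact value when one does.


x = -\frac{1}{3} here; the reduced form reads 1F0, upper {-\frac{3}{7}}, lower {-}, C = -\frac{4}{5}. Verdict: this is the I4 binomial reduction (the 1F0 binomial series: exponent 3/7, x = -\frac{1}{3}). Its exact value is \left(-\frac{4}{5}\right) \cdot \left(\frac{4}{3}\right)^{\frac{3}{7}}.

The tell: with t_0 = -\frac{4}{5}, the lower running product (prefactor -4/5) is a rising factorial.
Adjacent-term ratio: r(k) = -\frac{1}{3} * (k-\frac{3}{7}) / [(k+1)] - rational in k, leading ratio -\frac{1}{3}; with t_0 = -\frac{4}{5}, classification follows.


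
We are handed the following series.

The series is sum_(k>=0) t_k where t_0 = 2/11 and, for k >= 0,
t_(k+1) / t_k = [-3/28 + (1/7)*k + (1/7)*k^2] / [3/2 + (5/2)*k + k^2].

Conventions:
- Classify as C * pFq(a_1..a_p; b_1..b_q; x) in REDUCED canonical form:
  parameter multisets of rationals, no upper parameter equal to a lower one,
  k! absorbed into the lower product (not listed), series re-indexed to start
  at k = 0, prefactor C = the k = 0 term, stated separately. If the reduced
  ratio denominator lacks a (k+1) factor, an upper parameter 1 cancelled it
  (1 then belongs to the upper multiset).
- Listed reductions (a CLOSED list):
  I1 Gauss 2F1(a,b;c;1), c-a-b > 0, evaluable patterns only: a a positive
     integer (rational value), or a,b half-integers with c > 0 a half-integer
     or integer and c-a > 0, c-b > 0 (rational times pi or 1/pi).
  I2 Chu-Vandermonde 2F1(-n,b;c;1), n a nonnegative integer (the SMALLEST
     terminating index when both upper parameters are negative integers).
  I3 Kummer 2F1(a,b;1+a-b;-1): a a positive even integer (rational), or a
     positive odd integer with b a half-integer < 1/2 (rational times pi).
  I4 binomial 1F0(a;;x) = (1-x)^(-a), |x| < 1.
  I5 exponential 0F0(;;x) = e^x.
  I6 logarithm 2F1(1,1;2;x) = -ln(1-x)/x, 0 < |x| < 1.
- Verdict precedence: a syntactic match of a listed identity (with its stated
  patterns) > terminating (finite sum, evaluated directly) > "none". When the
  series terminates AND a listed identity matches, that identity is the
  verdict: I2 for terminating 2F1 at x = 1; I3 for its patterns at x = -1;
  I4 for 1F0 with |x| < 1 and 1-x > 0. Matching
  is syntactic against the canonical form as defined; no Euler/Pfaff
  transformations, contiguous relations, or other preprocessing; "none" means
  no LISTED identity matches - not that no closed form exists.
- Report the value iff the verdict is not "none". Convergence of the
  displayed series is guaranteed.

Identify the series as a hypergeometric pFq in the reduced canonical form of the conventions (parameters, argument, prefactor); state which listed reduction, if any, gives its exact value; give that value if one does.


Prefactor 2/11, argument 1/7: 1F0 with upper {-1/2} over lower {-}. Verdict: this is the I4 binomial reduction (the 1F0 binomial series: exponent 1/2, x = 1/7). Value: (2/11) * (6/7)^(1/2).

Structural cue: from the first term 2/11: roots of the ratio polynomials (prefactor 2/11) are the negated parameters.
Ratio: r(k) = (1/7) * (k-1/2) / [(k+1)] - rational in k, leading ratio (1/7); with t_0 = 2/11, classification follows.


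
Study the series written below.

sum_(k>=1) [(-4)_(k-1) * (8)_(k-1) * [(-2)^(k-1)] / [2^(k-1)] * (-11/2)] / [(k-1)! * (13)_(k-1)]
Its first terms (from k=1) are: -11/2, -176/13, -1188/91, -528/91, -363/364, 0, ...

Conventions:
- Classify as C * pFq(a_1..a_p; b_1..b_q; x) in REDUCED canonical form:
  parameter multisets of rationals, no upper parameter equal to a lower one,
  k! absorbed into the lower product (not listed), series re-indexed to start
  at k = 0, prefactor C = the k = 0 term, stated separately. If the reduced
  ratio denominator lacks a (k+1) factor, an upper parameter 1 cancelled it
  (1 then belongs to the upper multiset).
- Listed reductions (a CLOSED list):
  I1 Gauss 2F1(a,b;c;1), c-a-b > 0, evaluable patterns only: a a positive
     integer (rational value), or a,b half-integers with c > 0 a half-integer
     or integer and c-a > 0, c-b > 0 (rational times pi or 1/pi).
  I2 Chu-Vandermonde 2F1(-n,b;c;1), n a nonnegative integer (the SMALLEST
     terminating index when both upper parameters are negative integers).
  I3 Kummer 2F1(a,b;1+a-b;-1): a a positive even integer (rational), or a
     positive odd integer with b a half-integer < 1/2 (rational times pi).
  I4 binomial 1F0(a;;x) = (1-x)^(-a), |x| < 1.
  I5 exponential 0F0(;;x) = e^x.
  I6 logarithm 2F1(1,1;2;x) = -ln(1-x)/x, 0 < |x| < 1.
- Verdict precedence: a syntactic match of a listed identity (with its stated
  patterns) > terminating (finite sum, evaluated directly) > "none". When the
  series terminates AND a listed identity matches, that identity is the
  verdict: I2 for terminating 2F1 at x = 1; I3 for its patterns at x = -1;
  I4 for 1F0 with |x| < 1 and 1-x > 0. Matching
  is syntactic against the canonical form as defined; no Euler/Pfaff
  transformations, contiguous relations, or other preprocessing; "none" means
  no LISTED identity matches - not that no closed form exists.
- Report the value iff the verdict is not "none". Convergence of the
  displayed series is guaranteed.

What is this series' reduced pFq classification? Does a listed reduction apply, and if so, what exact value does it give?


At argument -1: a 2F1 with upper {-4, 8}, lower {13}, scaled by C = -11/2. Verdict (x = -1): Kummer's theorem (I3) applies (x = -1; c = 13 equals 1+a-b for upper {-4, 8}: listed pattern). Its exact value is -1089/28.

First insight: x = (-1) and the two k-th powers (C = -11/2) combine into one argument.
Consecutive-term ratio: r(k) = (-1) * (k-4) (k+8) / [(k+13) (k+1)] - rational; roots negated = parameters, x = (-1), C = -11/2.


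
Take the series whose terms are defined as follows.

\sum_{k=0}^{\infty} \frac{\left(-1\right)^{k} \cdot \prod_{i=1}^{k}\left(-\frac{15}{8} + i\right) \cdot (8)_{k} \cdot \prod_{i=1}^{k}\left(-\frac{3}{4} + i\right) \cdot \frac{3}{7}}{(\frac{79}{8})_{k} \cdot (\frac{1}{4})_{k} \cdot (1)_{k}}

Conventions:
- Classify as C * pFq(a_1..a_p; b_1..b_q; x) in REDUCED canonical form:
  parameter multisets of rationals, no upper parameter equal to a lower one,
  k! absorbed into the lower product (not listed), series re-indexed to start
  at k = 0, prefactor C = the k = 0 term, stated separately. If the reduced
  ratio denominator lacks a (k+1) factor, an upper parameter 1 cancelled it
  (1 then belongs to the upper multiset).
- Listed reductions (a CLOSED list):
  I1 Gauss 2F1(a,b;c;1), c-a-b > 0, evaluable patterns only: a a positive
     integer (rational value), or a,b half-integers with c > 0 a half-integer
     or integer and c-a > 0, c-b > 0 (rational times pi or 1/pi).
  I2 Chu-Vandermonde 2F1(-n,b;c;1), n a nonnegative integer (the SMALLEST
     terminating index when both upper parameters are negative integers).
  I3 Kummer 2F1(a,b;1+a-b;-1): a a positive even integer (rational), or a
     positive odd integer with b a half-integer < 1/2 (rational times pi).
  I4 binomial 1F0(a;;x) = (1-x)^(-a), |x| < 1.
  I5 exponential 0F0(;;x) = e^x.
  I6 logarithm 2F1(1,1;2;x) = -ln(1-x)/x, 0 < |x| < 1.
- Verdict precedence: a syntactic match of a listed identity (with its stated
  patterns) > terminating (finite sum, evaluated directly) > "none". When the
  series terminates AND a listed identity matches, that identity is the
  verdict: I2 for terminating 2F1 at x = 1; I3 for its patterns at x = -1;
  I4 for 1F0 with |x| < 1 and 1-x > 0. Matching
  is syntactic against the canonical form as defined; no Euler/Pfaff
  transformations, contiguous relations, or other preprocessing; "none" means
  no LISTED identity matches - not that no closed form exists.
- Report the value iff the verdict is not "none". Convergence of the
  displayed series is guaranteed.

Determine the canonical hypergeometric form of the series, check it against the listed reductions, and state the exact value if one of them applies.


At argument -1: a 2F1 with upper {-\frac{7}{8}, 8}, lower {\frac{79}{8}}, scaled by C = \frac{3}{7}. Verdict: this is Kummer's theorem (I3) (x = -1; c = \frac{79}{8} equals 1+a-b for upper {-\frac{7}{8}, 8}: listed pattern). Hence: \frac{330363}{458752}.

Key step: x = -1 and the running product (C = 3/7, x = -1) telescopes to a rising factorial.
Adjacent-term ratio: r(k) = -1 * (k-\frac{7}{8}) (k+8) / [(k+\frac{79}{8}) (k+1)] - rational; roots negated = parameters, x = -1, C = \frac{3}{7}.


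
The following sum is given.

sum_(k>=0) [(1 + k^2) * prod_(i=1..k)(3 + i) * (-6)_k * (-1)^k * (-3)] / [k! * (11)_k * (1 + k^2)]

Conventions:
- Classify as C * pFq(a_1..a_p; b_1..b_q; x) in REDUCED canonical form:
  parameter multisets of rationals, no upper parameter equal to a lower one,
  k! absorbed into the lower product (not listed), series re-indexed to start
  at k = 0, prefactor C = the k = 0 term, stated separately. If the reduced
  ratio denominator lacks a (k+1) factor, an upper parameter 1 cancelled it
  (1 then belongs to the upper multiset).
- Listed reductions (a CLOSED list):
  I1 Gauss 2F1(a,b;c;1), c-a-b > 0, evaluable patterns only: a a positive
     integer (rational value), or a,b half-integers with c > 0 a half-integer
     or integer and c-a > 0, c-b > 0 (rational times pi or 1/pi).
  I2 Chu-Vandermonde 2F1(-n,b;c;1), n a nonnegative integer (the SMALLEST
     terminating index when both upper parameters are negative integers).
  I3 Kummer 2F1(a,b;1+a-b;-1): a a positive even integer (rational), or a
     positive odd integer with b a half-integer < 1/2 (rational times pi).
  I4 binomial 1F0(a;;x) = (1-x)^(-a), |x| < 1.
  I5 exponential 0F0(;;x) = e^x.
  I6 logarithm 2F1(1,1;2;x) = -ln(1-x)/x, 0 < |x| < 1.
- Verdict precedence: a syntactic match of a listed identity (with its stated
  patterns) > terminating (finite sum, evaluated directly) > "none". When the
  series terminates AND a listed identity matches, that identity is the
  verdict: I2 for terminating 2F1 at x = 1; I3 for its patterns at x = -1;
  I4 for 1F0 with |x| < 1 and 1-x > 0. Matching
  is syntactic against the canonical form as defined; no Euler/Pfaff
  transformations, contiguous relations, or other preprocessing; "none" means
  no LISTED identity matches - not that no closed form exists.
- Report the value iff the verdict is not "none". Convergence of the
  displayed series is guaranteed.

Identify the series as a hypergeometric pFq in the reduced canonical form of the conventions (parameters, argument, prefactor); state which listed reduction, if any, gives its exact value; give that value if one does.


The series (x = -1) is 2F1: upper {-6, 4}, lower {11}, prefactor -3. Verdict: Kummer (I3) applies (x = -1; c = 11 equals 1+a-b for upper {-6, 4}: listed pattern). Sum: -45/2.

Key observation: from the first term -3: striking the common factor k^2 + 1 reduces the term (C = -3, x = -1).
Consecutive-term ratio: r(k) = (-1) * (k-6) (k+4) / [(k+11) (k+1)] - rational in k. x = (-1); t_0 = -3; negate the roots.


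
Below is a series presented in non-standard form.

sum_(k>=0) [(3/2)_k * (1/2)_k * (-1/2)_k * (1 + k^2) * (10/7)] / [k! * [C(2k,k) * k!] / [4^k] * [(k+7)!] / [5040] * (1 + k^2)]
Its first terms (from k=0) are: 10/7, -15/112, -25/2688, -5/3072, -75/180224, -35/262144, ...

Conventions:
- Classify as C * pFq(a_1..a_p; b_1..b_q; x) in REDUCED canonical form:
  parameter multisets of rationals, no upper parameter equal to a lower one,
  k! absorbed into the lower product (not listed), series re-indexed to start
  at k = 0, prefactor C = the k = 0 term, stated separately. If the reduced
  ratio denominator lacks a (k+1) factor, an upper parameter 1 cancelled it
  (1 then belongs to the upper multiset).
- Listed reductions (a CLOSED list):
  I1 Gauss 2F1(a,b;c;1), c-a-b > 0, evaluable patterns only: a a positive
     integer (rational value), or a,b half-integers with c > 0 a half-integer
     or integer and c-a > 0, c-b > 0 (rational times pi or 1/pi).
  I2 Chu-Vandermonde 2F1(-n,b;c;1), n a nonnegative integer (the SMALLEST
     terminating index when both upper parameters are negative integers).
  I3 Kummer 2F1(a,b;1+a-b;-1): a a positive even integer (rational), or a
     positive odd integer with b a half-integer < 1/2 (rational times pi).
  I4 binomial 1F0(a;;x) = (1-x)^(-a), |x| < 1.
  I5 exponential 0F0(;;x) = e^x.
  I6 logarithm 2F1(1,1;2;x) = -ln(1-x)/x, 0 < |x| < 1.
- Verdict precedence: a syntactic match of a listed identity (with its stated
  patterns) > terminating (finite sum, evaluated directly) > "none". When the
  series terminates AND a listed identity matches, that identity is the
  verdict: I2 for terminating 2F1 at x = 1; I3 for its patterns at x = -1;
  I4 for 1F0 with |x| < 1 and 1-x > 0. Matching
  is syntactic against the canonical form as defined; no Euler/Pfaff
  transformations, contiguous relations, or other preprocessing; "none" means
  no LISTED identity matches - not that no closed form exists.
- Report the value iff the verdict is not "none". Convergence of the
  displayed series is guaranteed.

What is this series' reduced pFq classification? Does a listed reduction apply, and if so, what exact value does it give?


Key step: t_0 being 10/7, the parameter 1/2 appears in both the upper and lower lists and cancels (alongside the other common factor).
Adjacent-term ratio: r(k) = 1 * (k-1/2) (k+3/2) / [(k+8) (k+1)] ; factor over Q: parameters, x = 1, and C = 10/7.

With C = 10/7: the canonical form is 2F1(-1/2, 3/2; 8; 1). Verdict: Gauss (I1, half-integer pattern) applies (x = 1; upper {-1/2, 3/2} half-integers, c = 8 in the evaluable pattern). Hence: (8388608/2081079) / pi.


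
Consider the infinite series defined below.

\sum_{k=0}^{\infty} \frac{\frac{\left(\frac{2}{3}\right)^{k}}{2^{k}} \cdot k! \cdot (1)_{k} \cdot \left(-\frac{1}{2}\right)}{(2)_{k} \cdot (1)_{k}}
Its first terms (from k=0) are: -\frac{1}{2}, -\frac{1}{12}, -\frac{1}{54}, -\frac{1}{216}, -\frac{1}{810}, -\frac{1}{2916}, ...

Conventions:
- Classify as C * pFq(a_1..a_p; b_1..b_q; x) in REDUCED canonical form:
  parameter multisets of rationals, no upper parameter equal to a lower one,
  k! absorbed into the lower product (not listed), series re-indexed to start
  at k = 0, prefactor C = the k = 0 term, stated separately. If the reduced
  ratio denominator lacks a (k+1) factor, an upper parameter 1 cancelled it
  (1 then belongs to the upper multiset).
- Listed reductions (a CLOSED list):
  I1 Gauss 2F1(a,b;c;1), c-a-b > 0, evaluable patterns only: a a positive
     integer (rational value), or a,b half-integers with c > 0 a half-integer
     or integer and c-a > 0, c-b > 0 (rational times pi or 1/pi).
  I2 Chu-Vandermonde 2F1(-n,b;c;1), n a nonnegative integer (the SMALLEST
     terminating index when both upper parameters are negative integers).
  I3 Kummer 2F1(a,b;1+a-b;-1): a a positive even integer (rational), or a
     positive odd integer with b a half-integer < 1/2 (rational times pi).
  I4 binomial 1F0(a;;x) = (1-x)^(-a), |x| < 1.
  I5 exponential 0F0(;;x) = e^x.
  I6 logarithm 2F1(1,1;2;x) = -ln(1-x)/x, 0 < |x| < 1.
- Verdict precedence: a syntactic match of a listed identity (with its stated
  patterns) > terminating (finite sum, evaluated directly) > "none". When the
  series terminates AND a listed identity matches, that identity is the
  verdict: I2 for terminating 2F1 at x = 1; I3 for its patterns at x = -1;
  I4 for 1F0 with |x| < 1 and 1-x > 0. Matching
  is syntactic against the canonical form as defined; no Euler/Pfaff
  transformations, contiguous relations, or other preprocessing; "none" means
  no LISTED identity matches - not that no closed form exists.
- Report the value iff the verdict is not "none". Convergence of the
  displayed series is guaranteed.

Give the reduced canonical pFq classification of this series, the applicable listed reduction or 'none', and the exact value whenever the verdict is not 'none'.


Structural cue: t_0 being -\frac{1}{2}, the two k-th powers (C = -1/2, x = 1/3) combine into one argument.
Consecutive-term ratio: r(k) = \frac{1}{3} * (k+1) (k+1) / [(k+2) (k+1)] ; factor over Q: parameters, x = \frac{1}{3}, and C = -\frac{1}{2}.

This is -\frac{1}{2} * 2F1(1, 1; 2; \frac{1}{3}) in reduced canonical form. Verdict: this is the logarithmic series (I6) (the logarithm: parameters (1,1;2), x = \frac{1}{3}). Hence: \frac{3}{2} \cdot \ln\left(\frac{2}{3}\right).


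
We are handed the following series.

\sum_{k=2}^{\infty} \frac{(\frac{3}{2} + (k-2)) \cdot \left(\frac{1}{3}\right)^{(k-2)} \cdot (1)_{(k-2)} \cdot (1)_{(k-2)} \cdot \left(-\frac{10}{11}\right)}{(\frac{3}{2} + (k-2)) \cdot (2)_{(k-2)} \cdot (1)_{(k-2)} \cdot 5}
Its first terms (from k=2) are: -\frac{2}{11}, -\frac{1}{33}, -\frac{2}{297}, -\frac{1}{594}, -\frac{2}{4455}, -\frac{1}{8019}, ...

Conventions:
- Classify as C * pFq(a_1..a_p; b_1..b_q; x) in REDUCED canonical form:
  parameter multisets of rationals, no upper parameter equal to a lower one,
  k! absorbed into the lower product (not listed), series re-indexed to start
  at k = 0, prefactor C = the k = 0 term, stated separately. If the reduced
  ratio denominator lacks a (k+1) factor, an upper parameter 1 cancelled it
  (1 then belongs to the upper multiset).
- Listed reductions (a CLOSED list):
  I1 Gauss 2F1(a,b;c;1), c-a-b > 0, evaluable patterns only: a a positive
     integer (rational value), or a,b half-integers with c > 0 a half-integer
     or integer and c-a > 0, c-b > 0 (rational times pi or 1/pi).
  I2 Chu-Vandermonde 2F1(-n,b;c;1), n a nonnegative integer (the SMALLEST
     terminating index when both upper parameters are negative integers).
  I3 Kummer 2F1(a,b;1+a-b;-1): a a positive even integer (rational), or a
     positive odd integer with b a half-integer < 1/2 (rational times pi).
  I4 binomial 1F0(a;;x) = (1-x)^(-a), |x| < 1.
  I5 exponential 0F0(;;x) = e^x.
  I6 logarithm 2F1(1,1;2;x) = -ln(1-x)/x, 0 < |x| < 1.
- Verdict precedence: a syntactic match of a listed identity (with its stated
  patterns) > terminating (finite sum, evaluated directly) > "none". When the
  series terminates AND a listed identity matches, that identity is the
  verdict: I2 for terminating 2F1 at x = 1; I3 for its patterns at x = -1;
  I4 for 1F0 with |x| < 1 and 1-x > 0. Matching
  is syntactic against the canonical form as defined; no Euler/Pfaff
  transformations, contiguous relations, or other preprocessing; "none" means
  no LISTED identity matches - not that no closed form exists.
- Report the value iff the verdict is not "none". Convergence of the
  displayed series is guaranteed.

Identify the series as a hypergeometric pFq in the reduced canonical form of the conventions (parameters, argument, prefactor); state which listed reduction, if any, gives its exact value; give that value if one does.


Classification (C = -\frac{2}{11}): 2F1 with upper {1, 1}, lower {2}, argument x = \frac{1}{3}. Verdict (x = \frac{1}{3}): the I6 logarithm reduction applies (the logarithm: parameters (1,1;2), x = \frac{1}{3}). Sum: \frac{6}{11} \cdot \ln\left(\frac{2}{3}\right).

First insight: x = \frac{1}{3} and the constant factors (prefactor -2/11) combine into one prefactor.
Term ratio: r(k) = \frac{1}{3} * (k+1) (k+1) / [(k+2) (k+1)] - rational; roots negated = parameters, x = \frac{1}{3}, C = -\frac{2}{11}.


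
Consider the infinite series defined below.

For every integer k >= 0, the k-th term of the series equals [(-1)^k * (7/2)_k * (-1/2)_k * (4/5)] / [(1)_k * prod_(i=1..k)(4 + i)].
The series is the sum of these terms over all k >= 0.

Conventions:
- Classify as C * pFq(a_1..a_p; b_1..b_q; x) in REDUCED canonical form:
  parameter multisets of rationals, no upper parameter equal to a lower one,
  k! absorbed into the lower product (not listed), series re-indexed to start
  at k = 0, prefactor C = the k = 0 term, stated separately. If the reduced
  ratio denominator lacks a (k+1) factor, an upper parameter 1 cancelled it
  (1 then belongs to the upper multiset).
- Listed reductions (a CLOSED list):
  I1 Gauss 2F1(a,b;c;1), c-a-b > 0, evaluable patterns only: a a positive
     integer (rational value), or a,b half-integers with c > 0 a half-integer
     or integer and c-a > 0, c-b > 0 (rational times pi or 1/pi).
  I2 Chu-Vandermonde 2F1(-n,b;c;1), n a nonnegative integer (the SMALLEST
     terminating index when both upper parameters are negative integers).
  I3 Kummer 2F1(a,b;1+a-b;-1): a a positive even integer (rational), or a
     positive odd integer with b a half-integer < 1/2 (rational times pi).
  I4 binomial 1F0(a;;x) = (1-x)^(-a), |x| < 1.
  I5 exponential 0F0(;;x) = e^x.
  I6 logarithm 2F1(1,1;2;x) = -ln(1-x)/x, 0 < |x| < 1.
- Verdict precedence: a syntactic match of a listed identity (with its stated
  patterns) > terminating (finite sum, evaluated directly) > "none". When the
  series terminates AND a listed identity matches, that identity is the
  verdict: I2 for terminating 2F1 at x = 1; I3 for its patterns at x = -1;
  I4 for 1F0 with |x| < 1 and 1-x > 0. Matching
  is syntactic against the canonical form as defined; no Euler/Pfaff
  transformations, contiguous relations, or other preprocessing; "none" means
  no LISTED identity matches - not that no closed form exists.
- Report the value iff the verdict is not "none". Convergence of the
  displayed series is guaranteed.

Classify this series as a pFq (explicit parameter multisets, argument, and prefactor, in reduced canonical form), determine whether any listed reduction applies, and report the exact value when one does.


Prefactor 4/5, argument -1: 2F1 with upper {-1/2, 7/2} over lower {5}. Verdict: none. Every listed pattern misses the 2F1 form at -1, upper {-1/2, 7/2}.

First insight: with t_0 = 4/5, (1)_k (prefactor 4/5) is k! itself.
Ratio: r(k) = (-1) * (k-1/2) (k+7/2) / [(k+5) (k+1)] - poly over poly, x = (-1) from leading terms; C = 4/5 at k = 0.


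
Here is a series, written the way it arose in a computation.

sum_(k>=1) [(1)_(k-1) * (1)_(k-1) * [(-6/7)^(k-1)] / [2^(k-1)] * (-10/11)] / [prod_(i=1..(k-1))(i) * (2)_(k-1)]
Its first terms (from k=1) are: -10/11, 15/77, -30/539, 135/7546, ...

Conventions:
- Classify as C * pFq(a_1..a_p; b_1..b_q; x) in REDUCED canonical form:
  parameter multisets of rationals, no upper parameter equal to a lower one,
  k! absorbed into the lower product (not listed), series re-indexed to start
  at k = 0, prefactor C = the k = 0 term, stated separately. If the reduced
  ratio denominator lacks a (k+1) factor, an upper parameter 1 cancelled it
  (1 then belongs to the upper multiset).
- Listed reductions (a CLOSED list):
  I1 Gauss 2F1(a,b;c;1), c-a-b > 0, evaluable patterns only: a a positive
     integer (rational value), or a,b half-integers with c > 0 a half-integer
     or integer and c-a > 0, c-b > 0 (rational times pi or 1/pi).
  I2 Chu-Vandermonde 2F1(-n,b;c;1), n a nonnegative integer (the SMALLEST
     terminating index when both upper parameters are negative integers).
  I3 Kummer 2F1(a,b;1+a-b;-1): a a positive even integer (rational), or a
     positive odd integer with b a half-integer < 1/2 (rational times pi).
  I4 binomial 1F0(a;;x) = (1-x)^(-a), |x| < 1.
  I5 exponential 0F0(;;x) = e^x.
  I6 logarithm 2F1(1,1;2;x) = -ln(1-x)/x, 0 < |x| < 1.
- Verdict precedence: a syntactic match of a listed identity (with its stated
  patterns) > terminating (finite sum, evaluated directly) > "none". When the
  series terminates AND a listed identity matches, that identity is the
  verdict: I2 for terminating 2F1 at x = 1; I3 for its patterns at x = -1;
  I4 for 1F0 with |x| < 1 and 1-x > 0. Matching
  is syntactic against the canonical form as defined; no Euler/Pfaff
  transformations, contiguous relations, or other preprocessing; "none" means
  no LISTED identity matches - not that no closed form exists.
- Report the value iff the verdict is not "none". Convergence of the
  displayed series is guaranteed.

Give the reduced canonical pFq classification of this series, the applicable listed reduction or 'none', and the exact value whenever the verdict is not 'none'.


Reduced: x = -3/7, 2F1, upper = {1, 1}, lower = {2}, C = -10/11. Verdict (x = -3/7): the logarithmic series (I6) applies (the logarithm: parameters (1,1;2), x = -3/7). Value: (-70/33) * ln(10/7).

Key step: t_0 = -10/11 here, and the two k-th powers (C = -10/11) combine into one argument.
Step ratio: r(k) = (-3/7) * (k+1) (k+1) / [(k+2) (k+1)] ; factor over Q: parameters, x = (-3/7), and C = -10/11.


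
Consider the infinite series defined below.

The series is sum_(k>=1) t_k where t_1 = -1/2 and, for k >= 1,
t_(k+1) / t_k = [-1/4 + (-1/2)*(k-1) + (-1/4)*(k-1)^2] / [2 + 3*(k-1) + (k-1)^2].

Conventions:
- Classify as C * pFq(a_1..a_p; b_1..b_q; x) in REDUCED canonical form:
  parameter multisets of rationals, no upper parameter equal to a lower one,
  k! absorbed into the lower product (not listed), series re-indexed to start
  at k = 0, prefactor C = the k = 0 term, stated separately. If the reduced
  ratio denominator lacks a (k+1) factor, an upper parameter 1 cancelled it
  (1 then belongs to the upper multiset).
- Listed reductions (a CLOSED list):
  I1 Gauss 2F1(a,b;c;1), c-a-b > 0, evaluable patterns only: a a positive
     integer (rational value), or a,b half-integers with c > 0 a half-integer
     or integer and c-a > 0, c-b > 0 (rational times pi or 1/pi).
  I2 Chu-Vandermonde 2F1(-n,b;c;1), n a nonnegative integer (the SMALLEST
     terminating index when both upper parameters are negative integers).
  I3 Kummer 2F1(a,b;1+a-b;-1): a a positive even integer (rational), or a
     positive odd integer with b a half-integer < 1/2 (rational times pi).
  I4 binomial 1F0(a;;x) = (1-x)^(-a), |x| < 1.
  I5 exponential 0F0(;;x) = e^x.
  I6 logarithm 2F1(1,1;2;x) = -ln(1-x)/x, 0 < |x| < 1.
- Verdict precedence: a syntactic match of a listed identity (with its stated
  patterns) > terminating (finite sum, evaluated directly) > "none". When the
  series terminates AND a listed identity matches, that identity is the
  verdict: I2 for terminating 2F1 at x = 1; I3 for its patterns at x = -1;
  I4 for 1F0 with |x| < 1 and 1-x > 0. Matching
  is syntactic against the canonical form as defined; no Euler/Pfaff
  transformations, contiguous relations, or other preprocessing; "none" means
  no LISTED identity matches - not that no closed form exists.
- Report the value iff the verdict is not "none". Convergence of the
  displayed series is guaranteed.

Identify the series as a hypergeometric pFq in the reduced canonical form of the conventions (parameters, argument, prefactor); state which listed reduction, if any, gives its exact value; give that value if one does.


The tell: with t_0 = -1/2, factor the ratio over Q (C = -1/2, x = -1/4): negated roots = parameters.
Consecutive-term ratio: r(k) = (-1/4) * (k+1) (k+1) / [(k+2) (k+1)] - rational in k. x = (-1/4); t_0 = -1/2; negate the roots.

The series (x = -1/4) is 2F1: upper {1, 1}, lower {2}, prefactor -1/2. Verdict: this is the I6 logarithm reduction (the logarithm: parameters (1,1;2), x = -1/4). Hence: (-2) * ln(5/4).


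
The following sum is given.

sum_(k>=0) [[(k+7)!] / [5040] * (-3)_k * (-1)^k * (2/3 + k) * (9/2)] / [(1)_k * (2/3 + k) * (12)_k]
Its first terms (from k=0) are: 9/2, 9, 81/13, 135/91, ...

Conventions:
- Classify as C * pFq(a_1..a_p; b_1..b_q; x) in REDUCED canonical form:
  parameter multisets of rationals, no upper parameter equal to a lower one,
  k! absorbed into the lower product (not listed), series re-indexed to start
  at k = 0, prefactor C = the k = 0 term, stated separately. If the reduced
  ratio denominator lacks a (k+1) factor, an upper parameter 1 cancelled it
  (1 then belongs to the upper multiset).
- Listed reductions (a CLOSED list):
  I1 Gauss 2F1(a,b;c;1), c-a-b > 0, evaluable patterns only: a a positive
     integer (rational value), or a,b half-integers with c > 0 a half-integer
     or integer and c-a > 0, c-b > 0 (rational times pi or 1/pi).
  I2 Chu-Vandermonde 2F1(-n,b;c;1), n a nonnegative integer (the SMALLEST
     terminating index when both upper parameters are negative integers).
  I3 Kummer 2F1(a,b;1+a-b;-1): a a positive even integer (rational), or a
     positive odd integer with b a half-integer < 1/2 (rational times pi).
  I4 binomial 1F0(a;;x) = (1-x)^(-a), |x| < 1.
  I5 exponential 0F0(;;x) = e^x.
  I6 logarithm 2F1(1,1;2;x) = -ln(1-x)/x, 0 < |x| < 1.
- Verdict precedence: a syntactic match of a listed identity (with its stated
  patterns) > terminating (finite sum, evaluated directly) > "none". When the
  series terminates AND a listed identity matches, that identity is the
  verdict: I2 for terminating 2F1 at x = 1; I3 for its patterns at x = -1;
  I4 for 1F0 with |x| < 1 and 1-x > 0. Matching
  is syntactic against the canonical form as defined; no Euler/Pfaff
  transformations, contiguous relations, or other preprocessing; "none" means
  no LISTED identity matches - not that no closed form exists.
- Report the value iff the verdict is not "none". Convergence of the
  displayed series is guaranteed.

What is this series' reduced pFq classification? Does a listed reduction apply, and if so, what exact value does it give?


The series (x = -1) is 2F1: upper {-3, 8}, lower {12}, prefactor 9/2. Verdict: Kummer's theorem (I3) matches (x = -1; c = 12 equals 1+a-b for upper {-3, 8}: listed pattern). Value: 297/14.

The tell: x = (-1) and the factorial ratio (C = 9/2, x = -1) (k+a-1)!/(a-1)! is a rising factorial (a)_k.
Term ratio: r(k) = (-1) * (k-3) (k+8) / [(k+12) (k+1)] - rational in k, leading ratio (-1); with t_0 = 9/2, classification follows.


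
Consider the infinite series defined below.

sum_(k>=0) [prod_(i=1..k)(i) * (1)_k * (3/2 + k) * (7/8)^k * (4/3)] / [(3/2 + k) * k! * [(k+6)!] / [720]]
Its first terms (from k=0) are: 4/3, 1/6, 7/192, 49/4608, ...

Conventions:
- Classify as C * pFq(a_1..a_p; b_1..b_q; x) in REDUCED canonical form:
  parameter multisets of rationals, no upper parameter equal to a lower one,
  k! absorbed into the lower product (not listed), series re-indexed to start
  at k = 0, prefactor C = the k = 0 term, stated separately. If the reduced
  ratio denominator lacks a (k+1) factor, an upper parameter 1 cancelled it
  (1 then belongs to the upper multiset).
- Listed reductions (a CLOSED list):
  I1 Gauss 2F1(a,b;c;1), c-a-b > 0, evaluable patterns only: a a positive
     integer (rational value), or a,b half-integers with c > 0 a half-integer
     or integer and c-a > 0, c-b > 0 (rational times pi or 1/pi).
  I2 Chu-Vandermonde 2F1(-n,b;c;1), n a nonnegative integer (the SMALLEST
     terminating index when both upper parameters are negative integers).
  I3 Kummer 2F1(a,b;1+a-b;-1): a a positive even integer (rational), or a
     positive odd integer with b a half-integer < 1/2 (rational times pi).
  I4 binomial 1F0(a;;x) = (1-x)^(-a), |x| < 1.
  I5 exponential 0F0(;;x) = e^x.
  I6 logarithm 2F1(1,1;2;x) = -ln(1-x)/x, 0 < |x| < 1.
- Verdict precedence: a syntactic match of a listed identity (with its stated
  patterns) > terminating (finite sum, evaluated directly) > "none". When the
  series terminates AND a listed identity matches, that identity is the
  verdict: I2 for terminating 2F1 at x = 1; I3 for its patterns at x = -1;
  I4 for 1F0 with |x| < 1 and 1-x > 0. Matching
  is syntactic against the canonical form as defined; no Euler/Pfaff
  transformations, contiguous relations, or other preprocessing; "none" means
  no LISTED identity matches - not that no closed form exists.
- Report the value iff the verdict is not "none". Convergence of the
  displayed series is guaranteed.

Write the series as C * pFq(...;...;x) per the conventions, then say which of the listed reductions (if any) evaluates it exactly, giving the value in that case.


With C = 4/3: the canonical form is 2F1(1, 1; 7; 7/8). Verdict: none here - no I1-I6 shape fits x = 7/8 with lower {7}.

Structural cue: from the first term 4/3: the denominator's factorial ratio (C = 4/3, x = 7/8) is a lower Pochhammer.
Consecutive-term ratio: r(k) = (7/8) * (k+1) (k+1) / [(k+7) (k+1)] - rational in k. x = (7/8); t_0 = 4/3; negate the roots.


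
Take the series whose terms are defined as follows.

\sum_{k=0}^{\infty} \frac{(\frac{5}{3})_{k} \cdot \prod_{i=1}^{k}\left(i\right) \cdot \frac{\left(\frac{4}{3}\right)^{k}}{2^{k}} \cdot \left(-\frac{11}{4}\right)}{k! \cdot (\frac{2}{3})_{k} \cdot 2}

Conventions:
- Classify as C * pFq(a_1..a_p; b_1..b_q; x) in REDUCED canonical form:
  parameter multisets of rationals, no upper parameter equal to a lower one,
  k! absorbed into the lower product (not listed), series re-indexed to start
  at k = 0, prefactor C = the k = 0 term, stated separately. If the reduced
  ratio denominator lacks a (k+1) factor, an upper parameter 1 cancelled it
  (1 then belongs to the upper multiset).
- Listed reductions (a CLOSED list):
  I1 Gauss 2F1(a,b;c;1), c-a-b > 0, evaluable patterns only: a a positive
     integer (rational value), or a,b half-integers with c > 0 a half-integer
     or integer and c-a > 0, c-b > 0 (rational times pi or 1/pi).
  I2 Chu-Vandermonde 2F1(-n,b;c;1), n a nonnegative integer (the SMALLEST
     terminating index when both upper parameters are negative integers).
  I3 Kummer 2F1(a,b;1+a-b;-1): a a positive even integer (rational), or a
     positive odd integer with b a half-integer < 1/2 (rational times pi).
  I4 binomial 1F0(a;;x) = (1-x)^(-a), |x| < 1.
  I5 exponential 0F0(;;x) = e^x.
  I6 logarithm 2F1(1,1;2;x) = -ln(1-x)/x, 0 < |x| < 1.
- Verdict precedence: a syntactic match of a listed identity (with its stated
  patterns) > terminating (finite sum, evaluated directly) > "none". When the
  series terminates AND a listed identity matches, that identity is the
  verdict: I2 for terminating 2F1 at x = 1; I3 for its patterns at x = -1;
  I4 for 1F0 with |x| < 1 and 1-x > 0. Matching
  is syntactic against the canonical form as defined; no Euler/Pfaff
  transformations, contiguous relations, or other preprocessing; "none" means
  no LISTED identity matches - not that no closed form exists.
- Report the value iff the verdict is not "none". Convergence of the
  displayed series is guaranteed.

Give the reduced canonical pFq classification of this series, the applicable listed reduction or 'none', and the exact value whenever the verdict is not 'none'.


The series (x = \frac{2}{3}) is 2F1: upper {1, \frac{5}{3}}, lower {\frac{2}{3}}, prefactor -\frac{11}{8}. Verdict: none. No listed pattern accepts 2F1(1, \frac{5}{3}; \frac{2}{3}; \frac{2}{3}).

Structural cue: t_0 = -\frac{11}{8} here, and the constant factors (C = -11/8) combine into one prefactor.
Step ratio: r(k) = \frac{2}{3} * (k+1) (k+\frac{5}{3}) / [(k+\frac{2}{3}) (k+1)] - rational in k. x = \frac{2}{3}; t_0 = -\frac{11}{8}; negate the roots.


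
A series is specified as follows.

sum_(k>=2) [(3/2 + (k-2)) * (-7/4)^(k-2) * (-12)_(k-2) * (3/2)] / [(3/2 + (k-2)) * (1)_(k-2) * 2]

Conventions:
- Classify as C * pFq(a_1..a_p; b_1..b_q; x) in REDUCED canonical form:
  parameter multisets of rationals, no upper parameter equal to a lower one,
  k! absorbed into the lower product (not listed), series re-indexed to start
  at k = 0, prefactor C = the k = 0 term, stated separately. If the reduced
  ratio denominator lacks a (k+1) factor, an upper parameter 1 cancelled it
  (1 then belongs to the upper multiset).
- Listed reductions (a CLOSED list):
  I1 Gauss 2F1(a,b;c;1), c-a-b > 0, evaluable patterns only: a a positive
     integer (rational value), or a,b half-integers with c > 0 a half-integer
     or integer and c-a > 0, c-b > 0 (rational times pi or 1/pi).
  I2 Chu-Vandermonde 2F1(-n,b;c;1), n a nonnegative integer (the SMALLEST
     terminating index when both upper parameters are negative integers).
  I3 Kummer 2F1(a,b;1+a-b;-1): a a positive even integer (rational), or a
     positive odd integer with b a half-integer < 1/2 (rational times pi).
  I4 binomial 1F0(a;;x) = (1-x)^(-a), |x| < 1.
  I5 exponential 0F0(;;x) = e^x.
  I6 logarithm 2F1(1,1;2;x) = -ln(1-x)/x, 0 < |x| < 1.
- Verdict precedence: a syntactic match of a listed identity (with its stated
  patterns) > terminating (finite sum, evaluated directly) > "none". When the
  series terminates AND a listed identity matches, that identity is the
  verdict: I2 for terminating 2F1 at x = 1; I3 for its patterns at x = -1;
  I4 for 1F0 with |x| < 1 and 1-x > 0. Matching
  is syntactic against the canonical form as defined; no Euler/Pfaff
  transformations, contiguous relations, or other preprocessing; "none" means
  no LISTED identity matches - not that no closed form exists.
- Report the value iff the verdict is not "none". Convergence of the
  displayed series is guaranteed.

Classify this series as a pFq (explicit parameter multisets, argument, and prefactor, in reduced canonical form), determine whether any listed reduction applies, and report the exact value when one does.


x = -7/4 here; the reduced form reads 1F0, upper {-12}, lower {-}, C = 3/4. Verdict: terminating (-12 upstairs). 13 nonzero terms in all; added directly. Sum: 9415285130163/67108864.

Structural cue: x = (-7/4) and the constant factors (prefactor 3/4) combine into one prefactor.
Adjacent-term ratio: r(k) = (-7/4) * (k-12) / [(k+1)] - poly over poly, x = (-7/4) from leading terms; C = 3/4 at k = 0.
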